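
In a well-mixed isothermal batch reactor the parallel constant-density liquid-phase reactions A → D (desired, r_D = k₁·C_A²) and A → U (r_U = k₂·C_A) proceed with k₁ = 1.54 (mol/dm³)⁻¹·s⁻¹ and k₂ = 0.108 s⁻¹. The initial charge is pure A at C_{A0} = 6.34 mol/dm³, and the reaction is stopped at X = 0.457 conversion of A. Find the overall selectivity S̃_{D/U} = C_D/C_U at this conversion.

C_A = C_{A0}(1−X) = 3.443 mol/dm³.
Along a PFR/batch, dC_U/dC_A = −r_U/(r_D+r_U) = −k₂/(k₂+k₁·C_A).
Integrating from C_{A0} to C_A: C_U = (0.108/1.54)·ln[(0.108+1.54·6.34)/(0.108+1.54·3.44)] = 0.07013·ln(9.872/5.410) = 0.04218 mol/dm³.
Then C_D = (C_{A0}−C_A) − C_U = 2.897 − 0.04218 = 2.855 mol/dm³.
S̃_{D/U} = C_D/C_U = 2.855/0.04218 = 67.7.

67.7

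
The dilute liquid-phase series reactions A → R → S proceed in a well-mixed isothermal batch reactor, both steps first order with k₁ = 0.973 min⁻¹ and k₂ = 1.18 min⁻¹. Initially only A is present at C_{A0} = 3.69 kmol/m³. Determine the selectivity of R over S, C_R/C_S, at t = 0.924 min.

Solving the coupled first-order balances gives C_R(t) = [k₁/(k₂−k₁)]·C_{A0}·(e^(−k₁t) − e^(−k₂t)).
e^(−k₁t) = e^(−0.973×0.924) = e^(−0.8991) = 0.4070; e^(−k₂t) = e^(−1.090) = 0.3361.
C_R = 0.973×3.69/(1.18−0.973) × (0.4070−0.3361) = 17.34×0.07085 = 1.229 kmol/m³.
C_A = C_{A0}e^(−k₁t) = 1.502 kmol/m³, so C_S = C_{A0}−C_A−C_R = 0.9595 kmol/m³; C_R/C_S = 1.28.

1.28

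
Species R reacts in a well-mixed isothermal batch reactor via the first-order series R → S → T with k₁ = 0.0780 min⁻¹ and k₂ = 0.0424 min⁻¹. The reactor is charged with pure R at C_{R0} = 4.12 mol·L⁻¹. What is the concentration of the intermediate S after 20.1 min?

1.97 mol·L⁻¹

The intermediate concentration in a first-order A→B→C sequence is C_S = k₁C_{R0}(e^(−k₁t) − e^(−k₂t))/(k₂−k₁).
e^(−k₁t) = e^(−0.0780×20.1) = e^(−1.568) = 0.2085; e^(−k₂t) = e^(−0.8522) = 0.4265.
C_S = 0.0780×4.12/(0.0424−0.0780) × (0.2085−0.4265) = (-9.027)×(-0.2180) = 1.967 mol·L⁻¹.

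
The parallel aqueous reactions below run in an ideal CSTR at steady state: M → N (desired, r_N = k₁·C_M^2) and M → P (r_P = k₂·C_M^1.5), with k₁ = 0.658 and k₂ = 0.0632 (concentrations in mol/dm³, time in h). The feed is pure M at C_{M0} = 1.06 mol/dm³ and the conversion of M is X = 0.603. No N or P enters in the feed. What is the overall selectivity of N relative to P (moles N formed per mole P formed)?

Exit C_M = C_{M0}(1−X) = 1.06×0.397 = 0.4208 mol/dm³.
Rates in a CSTR are evaluated at the outlet concentration: r_N = 0.658×0.4208^2 = 0.1165, r_P = 0.0632×0.4208^1.5 = 0.01725.
Overall selectivity = C_N/C_P = r_Nτ/(r_Pτ) = r_N/r_P = 6.75.

6.75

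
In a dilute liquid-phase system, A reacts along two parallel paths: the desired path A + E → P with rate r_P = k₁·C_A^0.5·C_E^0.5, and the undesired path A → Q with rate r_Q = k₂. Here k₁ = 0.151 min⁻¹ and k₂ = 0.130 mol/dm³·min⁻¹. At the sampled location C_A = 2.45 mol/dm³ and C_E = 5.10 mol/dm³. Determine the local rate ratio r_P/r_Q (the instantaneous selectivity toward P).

S_{P/Q} = r_P/r_Q = (k₁·C_A^0.5·C_E^0.5)/(k₂) = (k₁/k₂)·C_A^0.5·C_E^0.5.
= (0.151×2.450^0.5×5.100^0.5) / (0.130) = 0.5338/0.1300 = 4.11.

4.11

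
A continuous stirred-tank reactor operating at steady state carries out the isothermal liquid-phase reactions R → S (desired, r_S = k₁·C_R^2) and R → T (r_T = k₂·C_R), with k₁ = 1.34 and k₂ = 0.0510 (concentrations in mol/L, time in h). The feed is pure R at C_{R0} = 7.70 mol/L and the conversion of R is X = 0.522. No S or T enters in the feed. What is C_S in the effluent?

Exit C_R = C_{R0}(1−X) = 7.70×0.478 = 3.681 mol/L.
A CSTR operates uniformly at the exit composition, giving r_S = 18.15 and r_T = 0.1877 (each k·C_R^n at C_R = 3.681).
Fraction of consumed R going to S: r_S/(r_S+r_T) = 0.9898.
C_S = 0.9898·C_{R0}·X = 0.9898×7.70×0.522 = 3.98 mol/L.

3.98 mol/L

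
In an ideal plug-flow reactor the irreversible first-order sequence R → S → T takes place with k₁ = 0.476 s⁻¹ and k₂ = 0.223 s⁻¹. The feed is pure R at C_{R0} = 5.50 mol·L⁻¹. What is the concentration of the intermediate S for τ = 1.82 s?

2.54 mol·L⁻¹

For first-order series with pure R initially, C_S(τ) = k₁C_{R0}/(k₂−k₁)·(e^(−k₁τ) − e^(−k₂τ)).
e^(−k₁τ) = e^(−0.476×1.82) = e^(−0.8663) = 0.4205; e^(−k₂τ) = e^(−0.4059) = 0.6664.
C_S = 0.476×5.50/(0.223−0.476) × (0.4205−0.6664) = (-10.35)×(-0.2459) = 2.545 mol·L⁻¹.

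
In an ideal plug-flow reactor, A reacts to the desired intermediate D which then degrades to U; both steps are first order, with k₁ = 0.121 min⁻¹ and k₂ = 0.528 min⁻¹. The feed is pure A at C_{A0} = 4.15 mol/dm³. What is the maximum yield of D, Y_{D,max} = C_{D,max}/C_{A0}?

For a first-order series the maximum intermediate yield is C_{D,max}/C_{A0} = (k₁/k₂)^[k₂/(k₂−k₁)].
= (0.121/0.528)^(0.528/(0.528−0.121)) = (0.2292)^(1.297) = 0.1479.

0.148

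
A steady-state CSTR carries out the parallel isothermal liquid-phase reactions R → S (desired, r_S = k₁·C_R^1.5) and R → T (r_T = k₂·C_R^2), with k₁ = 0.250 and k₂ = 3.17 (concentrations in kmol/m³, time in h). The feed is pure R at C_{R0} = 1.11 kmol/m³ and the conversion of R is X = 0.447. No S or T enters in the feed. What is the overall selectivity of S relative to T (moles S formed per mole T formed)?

Exit C_R = C_{R0}(1−X) = 1.11×0.553 = 0.6138 kmol/m³.
In a CSTR the entire volume is at exit conditions, so r_S = 0.250×0.6138^1.5 = 0.1202 and r_T = 3.17×0.6138^2 = 1.194.
Overall selectivity = C_S/C_T = r_Sτ/(r_Tτ) = r_S/r_T = 0.101.

0.101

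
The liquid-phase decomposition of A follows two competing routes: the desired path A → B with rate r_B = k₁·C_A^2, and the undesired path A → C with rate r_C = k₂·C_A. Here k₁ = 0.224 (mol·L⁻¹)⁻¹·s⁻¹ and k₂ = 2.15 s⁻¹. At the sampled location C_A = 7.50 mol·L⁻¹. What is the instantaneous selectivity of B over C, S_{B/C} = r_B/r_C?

S_{B/C} = r_B/r_C = (k₁·C_A^2)/(k₂·C_A) = (k₁/k₂)·C_A.
= (0.224×7.500^2) / (2.15×7.500) = 12.60/16.12 = 0.781.

0.781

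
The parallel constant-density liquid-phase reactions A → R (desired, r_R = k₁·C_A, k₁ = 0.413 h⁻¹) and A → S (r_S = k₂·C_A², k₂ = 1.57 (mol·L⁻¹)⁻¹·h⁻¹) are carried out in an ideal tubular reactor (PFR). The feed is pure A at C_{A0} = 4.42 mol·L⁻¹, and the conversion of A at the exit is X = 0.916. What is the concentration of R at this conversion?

0.526 mol·L⁻¹

C_A = C_{A0}(1−X) = 0.3713 mol·L⁻¹.
Along a PFR/batch, dC_R/dC_A = −r_R/(r_R+r_S) = −k₁/(k₁+k₂·C_A).
Integrating from C_{A0} to C_A: C_R = (0.413/1.57)·ln[(0.413+1.57·4.42)/(0.413+1.57·0.371)] = 0.2631·ln(7.352/0.9959) = 0.5259 mol·L⁻¹.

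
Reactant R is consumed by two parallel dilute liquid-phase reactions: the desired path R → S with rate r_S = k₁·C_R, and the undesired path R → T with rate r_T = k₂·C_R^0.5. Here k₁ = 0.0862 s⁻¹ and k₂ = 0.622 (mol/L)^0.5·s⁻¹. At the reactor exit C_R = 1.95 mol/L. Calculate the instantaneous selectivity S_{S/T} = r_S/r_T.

0.194

S_{S/T} = r_S/r_T = (k₁·C_R)/(k₂·C_R^0.5) = (k₁/k₂)·C_R^0.5.
= (0.0862×1.950) / (0.622×1.950^0.5) = 0.1681/0.8686 = 0.194.
Since the desired path is higher order in R, keeping C_R high (PFR or concentrated feed) favours S.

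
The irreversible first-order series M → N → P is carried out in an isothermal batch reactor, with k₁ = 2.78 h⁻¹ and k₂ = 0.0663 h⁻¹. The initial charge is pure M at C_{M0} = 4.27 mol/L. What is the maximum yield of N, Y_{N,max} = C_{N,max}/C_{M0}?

0.913

Evaluating C_N at t_opt = ln(k₂/k₁)/(k₂−k₁) gives C_{N,max}/C_{M0} = (k₁/k₂)^[k₂/(k₂−k₁)].
= (2.78/0.0663)^(0.0663/(0.0663−2.78)) = (41.93)^(-0.02443) = 0.9128.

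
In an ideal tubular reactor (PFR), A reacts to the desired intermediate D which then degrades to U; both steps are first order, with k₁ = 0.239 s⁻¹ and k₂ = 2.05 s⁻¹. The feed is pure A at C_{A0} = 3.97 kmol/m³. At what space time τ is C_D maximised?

Setting dC_D/dτ = 0 gives τ_opt = ln(k₂/k₁)/(k₂−k₁).
= ln(2.05/0.239)/(2.05−0.239) = ln(8.577)/1.811 = 2.149/1.811 = 1.19 s.

1.19 s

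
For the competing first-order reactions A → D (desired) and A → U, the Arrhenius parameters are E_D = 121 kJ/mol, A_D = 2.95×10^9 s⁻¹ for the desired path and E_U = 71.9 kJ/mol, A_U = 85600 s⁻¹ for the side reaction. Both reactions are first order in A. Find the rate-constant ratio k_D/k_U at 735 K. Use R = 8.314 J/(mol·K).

11.2

Since both paths have the same order in A, the concentration cancels and S_{D/U} = k_D/k_U = (A_D/A_U)·exp[(E_U−E_D)/(RT)].
(E_U−E_D)/(RT) = (71.9−121)×10³/(8.314×735) = -49100/6111 = -8.035.
k_D/k_U = (2.95×10^9/85600)·exp(-8.035) = 34463 × 3.239×10^-4 = 11.2.
Since E_D > E_U, raising the temperature improves selectivity toward D.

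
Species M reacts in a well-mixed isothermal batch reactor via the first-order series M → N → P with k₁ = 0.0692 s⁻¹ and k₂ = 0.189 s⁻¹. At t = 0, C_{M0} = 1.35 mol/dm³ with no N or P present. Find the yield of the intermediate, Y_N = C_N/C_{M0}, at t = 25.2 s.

For first-order series with pure M initially, C_N(t) = k₁C_{M0}/(k₂−k₁)·(e^(−k₁t) − e^(−k₂t)).
e^(−k₁t) = e^(−0.0692×25.2) = e^(−1.744) = 0.1748; e^(−k₂t) = e^(−4.763) = 0.008542.
C_N = 0.0692×1.35/(0.189−0.0692) × (0.1748−0.008542) = 0.7798×0.1663 = 0.1297 mol/dm³.
Y_N = C_N/C_{M0} = 0.1297/1.35 = 0.0961.

0.0961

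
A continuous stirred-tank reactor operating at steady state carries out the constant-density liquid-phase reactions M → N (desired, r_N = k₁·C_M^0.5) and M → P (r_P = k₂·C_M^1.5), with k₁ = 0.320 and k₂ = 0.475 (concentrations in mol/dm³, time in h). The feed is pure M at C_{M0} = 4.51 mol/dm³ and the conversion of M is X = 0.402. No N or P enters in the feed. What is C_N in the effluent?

0.362 mol/dm³

Exit C_M = C_{M0}(1−X) = 4.51×0.598 = 2.697 mol/dm³.
A CSTR operates uniformly at the exit composition, giving r_N = 0.5255 and r_P = 2.104 (each k·C_M^n at C_M = 2.697).
Fraction of consumed M going to N: r_N/(r_N+r_P) = 0.1999.
C_N = 0.1999·C_{M0}·X = 0.1999×4.51×0.402 = 0.362 mol/dm³.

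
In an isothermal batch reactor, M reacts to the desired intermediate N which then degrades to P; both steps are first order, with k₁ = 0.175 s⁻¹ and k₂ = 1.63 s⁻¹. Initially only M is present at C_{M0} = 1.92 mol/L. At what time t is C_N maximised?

1.53 s

Setting dC_N/dt = 0 gives t_opt = ln(k₂/k₁)/(k₂−k₁).
= ln(1.63/0.175)/(1.63−0.175) = ln(9.314)/1.455 = 2.232/1.455 = 1.53 s.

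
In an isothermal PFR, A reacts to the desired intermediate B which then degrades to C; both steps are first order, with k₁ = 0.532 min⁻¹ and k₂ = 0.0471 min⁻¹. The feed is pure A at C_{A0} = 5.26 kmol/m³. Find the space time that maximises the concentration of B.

5.00 min

Setting dC_B/dτ = 0 gives τ_opt = ln(k₂/k₁)/(k₂−k₁).
= ln(0.0471/0.532)/(0.0471−0.532) = ln(0.08853)/-0.4849 = -2.424/-0.4849 = 5.00 min.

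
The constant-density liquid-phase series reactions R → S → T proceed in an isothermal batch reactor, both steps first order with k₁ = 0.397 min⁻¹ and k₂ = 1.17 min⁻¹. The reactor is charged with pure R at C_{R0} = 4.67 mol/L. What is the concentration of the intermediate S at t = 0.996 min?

0.867 mol/L

For first-order series with pure R initially, C_S(t) = k₁C_{R0}/(k₂−k₁)·(e^(−k₁t) − e^(−k₂t)).
e^(−k₁t) = e^(−0.397×0.996) = e^(−0.3954) = 0.6734; e^(−k₂t) = e^(−1.165) = 0.3118.
C_S = 0.397×4.67/(1.17−0.397) × (0.6734−0.3118) = 2.398×0.3616 = 0.8672 mol/L.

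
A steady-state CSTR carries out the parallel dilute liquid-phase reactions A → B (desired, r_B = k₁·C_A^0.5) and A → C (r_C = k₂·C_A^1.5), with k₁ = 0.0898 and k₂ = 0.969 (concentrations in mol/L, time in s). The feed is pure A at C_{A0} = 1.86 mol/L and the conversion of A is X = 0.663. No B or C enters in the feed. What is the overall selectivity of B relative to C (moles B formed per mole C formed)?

0.148

Exit C_A = C_{A0}(1−X) = 1.86×0.337 = 0.6268 mol/L.
Rates in a CSTR are evaluated at the outlet concentration: r_B = 0.0898×0.6268^0.5 = 0.07110, r_C = 0.969×0.6268^1.5 = 0.4809.
Overall selectivity = C_B/C_C = r_Bτ/(r_Cτ) = r_B/r_C = 0.148.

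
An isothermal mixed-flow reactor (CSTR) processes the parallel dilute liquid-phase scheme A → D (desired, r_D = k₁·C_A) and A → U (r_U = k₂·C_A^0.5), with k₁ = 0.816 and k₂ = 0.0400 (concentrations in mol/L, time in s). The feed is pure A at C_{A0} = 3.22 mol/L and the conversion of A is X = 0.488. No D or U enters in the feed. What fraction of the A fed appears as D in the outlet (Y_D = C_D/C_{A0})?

0.470

Exit C_A = C_{A0}(1−X) = 3.22×0.512 = 1.649 mol/L.
Rates in a CSTR are evaluated at the outlet concentration: r_D = 0.816×1.649 = 1.345, r_U = 0.0400×1.649^0.5 = 0.05136.
Fraction of consumed A going to D: r_D/(r_D+r_U) = 0.9632.
C_D = 0.9632·C_{A0}·X = 0.9632×3.22×0.488 = 1.51 mol/L; Y_D = C_D/C_{A0} = 0.470.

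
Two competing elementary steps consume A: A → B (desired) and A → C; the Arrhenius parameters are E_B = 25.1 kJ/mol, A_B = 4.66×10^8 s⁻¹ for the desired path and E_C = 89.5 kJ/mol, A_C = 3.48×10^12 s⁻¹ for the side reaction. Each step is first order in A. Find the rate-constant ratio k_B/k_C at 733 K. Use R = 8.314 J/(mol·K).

Since both paths have the same order in A, the concentration cancels and S_{B/C} = k_B/k_C = (A_B/A_C)·exp[(E_C−E_B)/(RT)].
(E_C−E_B)/(RT) = (89.5−25.1)×10³/(8.314×733) = 64400/6094 = 10.57.
k_B/k_C = (4.66×10^8/3.48×10^12)·exp(10.57) = 1.339×10^-4 × 38851 = 5.20.

5.20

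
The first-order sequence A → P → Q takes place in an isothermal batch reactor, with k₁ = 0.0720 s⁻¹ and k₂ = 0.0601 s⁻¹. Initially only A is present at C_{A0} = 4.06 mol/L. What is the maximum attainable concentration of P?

For a first-order series the maximum intermediate yield is C_{P,max}/C_{A0} = (k₁/k₂)^[k₂/(k₂−k₁)].
= (0.0720/0.0601)^(0.0601/(0.0601−0.0720)) = (1.198)^(-5.050) = 0.4016.
C_{P,max} = 0.4016×4.06 = 1.63 mol/L.

1.63 mol/L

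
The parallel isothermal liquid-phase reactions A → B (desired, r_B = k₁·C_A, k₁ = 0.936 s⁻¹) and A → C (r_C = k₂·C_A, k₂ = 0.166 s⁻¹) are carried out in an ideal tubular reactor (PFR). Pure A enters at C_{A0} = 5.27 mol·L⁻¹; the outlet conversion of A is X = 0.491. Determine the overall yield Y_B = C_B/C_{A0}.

0.417

C_A = C_{A0}(1−X) = 2.682 mol·L⁻¹.
Both paths are first order in A, so the instantaneous fraction to B is constant: dC_B/d(−C_A) = k₁/(k₁+k₂) = 0.8494.
C_B = 0.8494·(C_{A0}−C_A) = 0.8494×2.588 = 2.20 mol·L⁻¹.
Y_B = C_B/C_{A0} = 2.198/5.27 = 0.417.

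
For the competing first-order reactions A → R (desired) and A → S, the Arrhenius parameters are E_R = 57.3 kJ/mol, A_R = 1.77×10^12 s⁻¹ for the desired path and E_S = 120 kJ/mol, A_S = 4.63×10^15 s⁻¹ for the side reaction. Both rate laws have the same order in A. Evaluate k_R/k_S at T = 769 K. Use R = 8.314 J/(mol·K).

With equal orders, S_{R/S} = k_R/k_S = (A_R/A_S)·exp[(E_S−E_R)/(RT)].
(E_S−E_R)/(RT) = (120−57.3)×10³/(8.314×769) = 62700/6393 = 9.807.
k_R/k_S = (1.77×10^12/4.63×10^15)·exp(9.807) = 3.823×10^-4 × 18158 = 6.94.
Since E_R < E_S, lowering the temperature improves selectivity toward R.

6.94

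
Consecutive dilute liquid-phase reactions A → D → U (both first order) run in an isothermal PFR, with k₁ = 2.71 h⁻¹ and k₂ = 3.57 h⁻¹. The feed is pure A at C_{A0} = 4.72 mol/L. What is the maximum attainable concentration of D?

1.50 mol/L

For a first-order series the maximum intermediate yield is C_{D,max}/C_{A0} = (k₁/k₂)^[k₂/(k₂−k₁)].
= (2.71/3.57)^(3.57/(3.57−2.71)) = (0.7591)^(4.151) = 0.3185.
C_{D,max} = 0.3185×4.72 = 1.50 mol/L.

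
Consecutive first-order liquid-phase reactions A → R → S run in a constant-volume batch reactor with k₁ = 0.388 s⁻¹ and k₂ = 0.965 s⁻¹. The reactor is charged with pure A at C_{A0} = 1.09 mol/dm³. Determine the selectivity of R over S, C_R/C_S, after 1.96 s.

Solving the coupled first-order balances gives C_R(t) = [k₁/(k₂−k₁)]·C_{A0}·(e^(−k₁t) − e^(−k₂t)).
e^(−k₁t) = e^(−0.388×1.96) = e^(−0.7605) = 0.4674; e^(−k₂t) = e^(−1.891) = 0.1509.
C_R = 0.388×1.09/(0.965−0.388) × (0.4674−0.1509) = 0.7330×0.3166 = 0.2320 mol/dm³.
C_A = C_{A0}e^(−k₁t) = 0.5095 mol/dm³, so C_S = C_{A0}−C_A−C_R = 0.3484 mol/dm³; C_R/C_S = 0.666.

0.666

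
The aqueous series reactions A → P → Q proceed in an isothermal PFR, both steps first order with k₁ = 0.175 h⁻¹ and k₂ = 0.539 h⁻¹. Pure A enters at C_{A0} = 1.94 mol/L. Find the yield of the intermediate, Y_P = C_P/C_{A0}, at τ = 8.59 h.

0.102

Solving the coupled first-order balances gives C_P(τ) = [k₁/(k₂−k₁)]·C_{A0}·(e^(−k₁τ) − e^(−k₂τ)).
e^(−k₁τ) = e^(−0.175×8.59) = e^(−1.503) = 0.2224; e^(−k₂τ) = e^(−4.630) = 0.009755.
C_P = 0.175×1.94/(0.539−0.175) × (0.2224−0.009755) = 0.9327×0.2127 = 0.1983 mol/L.
Y_P = C_P/C_{A0} = 0.1983/1.94 = 0.102.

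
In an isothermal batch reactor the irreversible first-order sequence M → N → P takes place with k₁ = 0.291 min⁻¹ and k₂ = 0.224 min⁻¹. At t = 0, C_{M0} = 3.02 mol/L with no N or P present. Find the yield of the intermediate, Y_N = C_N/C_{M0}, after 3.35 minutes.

Solving the coupled first-order balances gives C_N(t) = [k₁/(k₂−k₁)]·C_{M0}·(e^(−k₁t) − e^(−k₂t)).
e^(−k₁t) = e^(−0.291×3.35) = e^(−0.9748) = 0.3772; e^(−k₂t) = e^(−0.7504) = 0.4722.
C_N = 0.291×3.02/(0.224−0.291) × (0.3772−0.4722) = (-13.12)×(-0.09493) = 1.245 mol/L.
Y_N = C_N/C_{M0} = 1.245/3.02 = 0.412.

0.412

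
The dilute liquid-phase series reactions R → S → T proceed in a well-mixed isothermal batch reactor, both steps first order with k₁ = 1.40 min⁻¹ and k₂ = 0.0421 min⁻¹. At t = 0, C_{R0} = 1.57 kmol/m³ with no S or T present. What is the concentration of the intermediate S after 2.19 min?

For first-order series with pure R initially, C_S(t) = k₁C_{R0}/(k₂−k₁)·(e^(−k₁t) − e^(−k₂t)).
e^(−k₁t) = e^(−1.40×2.19) = e^(−3.066) = 0.04661; e^(−k₂t) = e^(−0.09220) = 0.9119.
C_S = 1.40×1.57/(0.0421−1.40) × (0.04661−0.9119) = (-1.619)×(-0.8653) = 1.401 kmol/m³.

1.40 kmol/m³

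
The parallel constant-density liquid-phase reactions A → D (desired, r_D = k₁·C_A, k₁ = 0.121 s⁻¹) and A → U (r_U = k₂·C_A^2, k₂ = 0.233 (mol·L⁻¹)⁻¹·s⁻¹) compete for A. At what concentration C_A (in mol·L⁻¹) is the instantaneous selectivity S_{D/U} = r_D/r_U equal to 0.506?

S_{D/U} = (k₁/k₂)·C_A⁻¹ ⇒ C_A = (S·k₂/k₁)^(-1).
= (0.506×0.233/0.121)^(-1) = (0.9744)^(-1) = 1.03 mol·L⁻¹.

1.03 mol·L⁻¹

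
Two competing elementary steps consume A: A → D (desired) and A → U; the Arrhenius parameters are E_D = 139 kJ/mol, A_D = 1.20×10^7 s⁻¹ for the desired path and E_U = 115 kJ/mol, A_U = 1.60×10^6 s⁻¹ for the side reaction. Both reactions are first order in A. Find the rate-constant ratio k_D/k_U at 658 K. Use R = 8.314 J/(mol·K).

0.0933

Since both paths have the same order in A, the concentration cancels and S_{D/U} = k_D/k_U = (A_D/A_U)·exp[(E_U−E_D)/(RT)].
(E_U−E_D)/(RT) = (115−139)×10³/(8.314×658) = -24000/5471 = -4.387.
k_D/k_U = (1.20×10^7/1.60×10^6)·exp(-4.387) = 7.500 × 0.01244 = 0.0933.
Since E_D > E_U, raising the temperature improves selectivity toward D.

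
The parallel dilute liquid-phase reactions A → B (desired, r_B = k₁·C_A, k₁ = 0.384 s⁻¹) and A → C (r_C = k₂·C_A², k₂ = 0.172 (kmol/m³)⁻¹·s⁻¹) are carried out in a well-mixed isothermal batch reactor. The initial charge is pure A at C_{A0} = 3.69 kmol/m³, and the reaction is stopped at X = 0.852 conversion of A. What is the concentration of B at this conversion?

C_A = C_{A0}(1−X) = 0.5461 kmol/m³.
Along a PFR/batch, dC_B/dC_A = −r_B/(r_B+r_C) = −k₁/(k₁+k₂·C_A).
Integrating from C_{A0} to C_A: C_B = (0.384/0.172)·ln[(0.384+0.172·3.69)/(0.384+0.172·0.546)] = 2.233·ln(1.019/0.4779) = 1.690 kmol/m³.

1.69 kmol/m³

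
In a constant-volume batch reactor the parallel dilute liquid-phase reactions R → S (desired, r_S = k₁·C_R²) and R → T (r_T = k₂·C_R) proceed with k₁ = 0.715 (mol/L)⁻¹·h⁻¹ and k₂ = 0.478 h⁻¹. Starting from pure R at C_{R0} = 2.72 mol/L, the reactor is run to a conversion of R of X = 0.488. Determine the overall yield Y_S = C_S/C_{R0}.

C_R = C_{R0}(1−X) = 1.393 mol/L.
Along a PFR/batch, dC_T/dC_R = −r_T/(r_S+r_T) = −k₂/(k₂+k₁·C_R).
Integrating from C_{R0} to C_R: C_T = (0.478/0.715)·ln[(0.478+0.715·2.72)/(0.478+0.715·1.39)] = 0.6685·ln(2.423/1.474) = 0.3323 mol/L.
Then C_S = (C_{R0}−C_R) − C_T = 1.327 − 0.3323 = 0.9950 mol/L.
Y_S = C_S/C_{R0} = 0.9950/2.72 = 0.366.

0.366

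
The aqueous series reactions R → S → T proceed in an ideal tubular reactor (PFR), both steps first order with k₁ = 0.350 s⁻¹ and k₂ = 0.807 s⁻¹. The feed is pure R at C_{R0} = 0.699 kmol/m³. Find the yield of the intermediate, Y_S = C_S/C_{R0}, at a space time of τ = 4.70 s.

0.131

For first-order series with pure R initially, C_S(τ) = k₁C_{R0}/(k₂−k₁)·(e^(−k₁τ) − e^(−k₂τ)).
e^(−k₁τ) = e^(−0.350×4.70) = e^(−1.645) = 0.1930; e^(−k₂τ) = e^(−3.793) = 0.02253.
C_S = 0.350×0.699/(0.807−0.350) × (0.1930−0.02253) = 0.5353×0.1705 = 0.09127 kmol/m³.
Y_S = C_S/C_{R0} = 0.09127/0.699 = 0.131.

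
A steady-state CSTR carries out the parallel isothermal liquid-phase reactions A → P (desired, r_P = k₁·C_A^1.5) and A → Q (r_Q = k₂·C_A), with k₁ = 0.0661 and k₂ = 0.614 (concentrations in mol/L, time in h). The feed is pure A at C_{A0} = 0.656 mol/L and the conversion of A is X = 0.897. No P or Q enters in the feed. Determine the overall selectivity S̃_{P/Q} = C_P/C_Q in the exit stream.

Exit C_A = C_{A0}(1−X) = 0.656×0.103 = 0.06757 mol/L.
A CSTR operates uniformly at the exit composition, giving r_P = 0.001161 and r_Q = 0.04149 (each k·C_A^n at C_A = 0.06757).
Overall selectivity = C_P/C_Q = r_Pτ/(r_Qτ) = r_P/r_Q = 0.0280.

0.0280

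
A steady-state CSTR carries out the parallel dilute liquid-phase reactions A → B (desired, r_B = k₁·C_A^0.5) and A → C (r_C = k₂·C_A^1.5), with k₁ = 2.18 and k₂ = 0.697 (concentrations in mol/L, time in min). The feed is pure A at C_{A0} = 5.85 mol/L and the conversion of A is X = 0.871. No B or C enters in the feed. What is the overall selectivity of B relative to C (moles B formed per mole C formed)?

Exit C_A = C_{A0}(1−X) = 5.85×0.129 = 0.7546 mol/L.
In a CSTR the entire volume is at exit conditions, so r_B = 2.18×0.7546^0.5 = 1.894 and r_C = 0.697×0.7546^1.5 = 0.4569.
Overall selectivity = C_B/C_C = r_Bτ/(r_Cτ) = r_B/r_C = 4.14.

4.14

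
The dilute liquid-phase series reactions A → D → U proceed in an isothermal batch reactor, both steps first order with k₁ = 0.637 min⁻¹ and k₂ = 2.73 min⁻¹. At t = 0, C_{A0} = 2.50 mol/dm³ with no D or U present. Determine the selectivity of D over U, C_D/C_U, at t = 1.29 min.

0.287

Solving the coupled first-order balances gives C_D(t) = [k₁/(k₂−k₁)]·C_{A0}·(e^(−k₁t) − e^(−k₂t)).
e^(−k₁t) = e^(−0.637×1.29) = e^(−0.8217) = 0.4397; e^(−k₂t) = e^(−3.522) = 0.02955.
C_D = 0.637×2.50/(2.73−0.637) × (0.4397−0.02955) = 0.7609×0.4101 = 0.3120 mol/dm³.
C_A = C_{A0}e^(−k₁t) = 1.099 mol/dm³, so C_U = C_{A0}−C_A−C_D = 1.089 mol/dm³; C_D/C_U = 0.287.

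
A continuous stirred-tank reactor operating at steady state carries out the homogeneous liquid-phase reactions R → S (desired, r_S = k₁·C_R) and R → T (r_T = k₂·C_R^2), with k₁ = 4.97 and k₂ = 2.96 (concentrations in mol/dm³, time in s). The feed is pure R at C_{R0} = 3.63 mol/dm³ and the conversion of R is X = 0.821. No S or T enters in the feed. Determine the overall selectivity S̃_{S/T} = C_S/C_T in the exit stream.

Exit C_R = C_{R0}(1−X) = 3.63×0.179 = 0.6498 mol/dm³.
In a CSTR the entire volume is at exit conditions, so r_S = 4.97×0.6498 = 3.229 and r_T = 2.96×0.6498^2 = 1.250.
Overall selectivity = C_S/C_T = r_Sτ/(r_Tτ) = r_S/r_T = 2.58.

2.58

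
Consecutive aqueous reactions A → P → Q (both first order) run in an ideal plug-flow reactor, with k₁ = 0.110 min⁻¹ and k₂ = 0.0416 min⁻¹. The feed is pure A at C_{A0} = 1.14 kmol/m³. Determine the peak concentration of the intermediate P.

Evaluating C_P at τ_opt = ln(k₂/k₁)/(k₂−k₁) gives C_{P,max}/C_{A0} = (k₁/k₂)^[k₂/(k₂−k₁)].
= (0.110/0.0416)^(0.0416/(0.0416−0.110)) = (2.644)^(-0.6082) = 0.5536.
C_{P,max} = 0.5536×1.14 = 0.631 kmol/m³.

0.631 kmol/m³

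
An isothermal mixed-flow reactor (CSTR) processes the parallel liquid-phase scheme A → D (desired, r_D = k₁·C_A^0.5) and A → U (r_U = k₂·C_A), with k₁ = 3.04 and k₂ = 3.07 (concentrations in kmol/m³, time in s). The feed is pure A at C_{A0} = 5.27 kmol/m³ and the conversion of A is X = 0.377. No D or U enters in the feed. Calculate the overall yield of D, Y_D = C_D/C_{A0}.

0.133

Exit C_A = C_{A0}(1−X) = 5.27×0.623 = 3.283 kmol/m³.
In a CSTR the entire volume is at exit conditions, so r_D = 3.04×3.283^0.5 = 5.508 and r_U = 3.07×3.283 = 10.08.
Fraction of consumed A going to D: r_D/(r_D+r_U) = 0.3534.
C_D = 0.3534·C_{A0}·X = 0.3534×5.27×0.377 = 0.702 kmol/m³; Y_D = C_D/C_{A0} = 0.133.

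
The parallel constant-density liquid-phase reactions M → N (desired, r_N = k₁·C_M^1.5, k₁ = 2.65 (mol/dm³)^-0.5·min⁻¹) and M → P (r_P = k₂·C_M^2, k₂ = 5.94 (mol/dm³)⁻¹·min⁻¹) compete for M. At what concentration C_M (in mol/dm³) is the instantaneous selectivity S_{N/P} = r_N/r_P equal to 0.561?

S_{N/P} = (k₁/k₂)·C_M^-0.5 ⇒ C_M = (S·k₂/k₁)^(-2).
= (0.561×5.94/2.65)^(-2) = (1.257)^(-2) = 0.632 mol/dm³.

0.632 mol/dm³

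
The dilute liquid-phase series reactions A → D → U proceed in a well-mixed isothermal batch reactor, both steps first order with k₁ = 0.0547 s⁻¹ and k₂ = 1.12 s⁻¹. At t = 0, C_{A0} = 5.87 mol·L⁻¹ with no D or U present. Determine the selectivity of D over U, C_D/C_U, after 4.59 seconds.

For first-order series with pure A initially, C_D(t) = k₁C_{A0}/(k₂−k₁)·(e^(−k₁t) − e^(−k₂t)).
e^(−k₁t) = e^(−0.0547×4.59) = e^(−0.2511) = 0.7780; e^(−k₂t) = e^(−5.141) = 0.005853.
C_D = 0.0547×5.87/(1.12−0.0547) × (0.7780−0.005853) = 0.3014×0.7721 = 0.2327 mol·L⁻¹.
C_A = C_{A0}e^(−k₁t) = 4.567 mol·L⁻¹, so C_U = C_{A0}−C_A−C_D = 1.071 mol·L⁻¹; C_D/C_U = 0.217.

0.217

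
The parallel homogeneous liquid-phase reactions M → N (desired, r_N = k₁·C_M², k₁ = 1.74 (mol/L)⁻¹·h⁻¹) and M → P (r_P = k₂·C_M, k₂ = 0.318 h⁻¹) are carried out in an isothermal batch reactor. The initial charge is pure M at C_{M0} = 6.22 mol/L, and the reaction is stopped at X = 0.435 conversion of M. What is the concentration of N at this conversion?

2.61 mol/L

C_M = C_{M0}(1−X) = 3.514 mol/L.
Along a PFR/batch, dC_P/dC_M = −r_P/(r_N+r_P) = −k₂/(k₂+k₁·C_M).
Integrating from C_{M0} to C_M: C_P = (0.318/1.74)·ln[(0.318+1.74·6.22)/(0.318+1.74·3.51)] = 0.1828·ln(11.14/6.433) = 0.1004 mol/L.
Then C_N = (C_{M0}−C_M) − C_P = 2.706 − 0.1004 = 2.605 mol/L.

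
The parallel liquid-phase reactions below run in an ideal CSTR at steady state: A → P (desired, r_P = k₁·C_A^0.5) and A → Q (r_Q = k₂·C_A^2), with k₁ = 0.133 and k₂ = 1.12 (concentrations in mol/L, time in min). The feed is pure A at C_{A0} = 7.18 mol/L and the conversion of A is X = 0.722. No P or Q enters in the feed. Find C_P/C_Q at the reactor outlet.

Exit C_A = C_{A0}(1−X) = 7.18×0.278 = 1.996 mol/L.
In a CSTR the entire volume is at exit conditions, so r_P = 0.133×1.996^0.5 = 0.1879 and r_Q = 1.12×1.996^2 = 4.462.
Overall selectivity = C_P/C_Q = r_Pτ/(r_Qτ) = r_P/r_Q = 0.0421.

0.0421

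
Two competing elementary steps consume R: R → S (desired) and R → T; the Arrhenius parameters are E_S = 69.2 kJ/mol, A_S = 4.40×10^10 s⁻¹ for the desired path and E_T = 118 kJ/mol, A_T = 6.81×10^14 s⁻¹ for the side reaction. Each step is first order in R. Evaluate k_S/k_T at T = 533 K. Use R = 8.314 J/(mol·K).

3.92

k_S/k_T = (A_S/A_T)·exp[−(E_S−E_T)/(RT)] = (A_S/A_T)·exp[(E_T−E_S)/(RT)].
(E_T−E_S)/(RT) = (118−69.2)×10³/(8.314×533) = 48800/4431 = 11.01.
k_S/k_T = (4.40×10^10/6.81×10^14)·exp(11.01) = 6.461×10^-5 × 60622 = 3.92.
Since E_S < E_T, lowering the temperature improves selectivity toward S.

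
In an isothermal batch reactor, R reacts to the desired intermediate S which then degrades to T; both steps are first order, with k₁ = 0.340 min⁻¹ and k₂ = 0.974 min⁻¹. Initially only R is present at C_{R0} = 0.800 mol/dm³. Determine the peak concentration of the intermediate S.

0.159 mol/dm³

For a first-order series the maximum intermediate yield is C_{S,max}/C_{R0} = (k₁/k₂)^[k₂/(k₂−k₁)].
= (0.340/0.974)^(0.974/(0.974−0.340)) = (0.3491)^(1.536) = 0.1985.
C_{S,max} = 0.1985×0.800 = 0.159 mol/dm³.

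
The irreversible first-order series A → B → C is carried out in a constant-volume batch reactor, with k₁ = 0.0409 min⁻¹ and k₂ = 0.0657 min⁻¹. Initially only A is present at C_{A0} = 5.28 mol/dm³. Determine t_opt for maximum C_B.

For first-order series the maximum of C_B occurs at t_opt = ln(k₂/k₁)/(k₂−k₁).
= ln(0.0657/0.0409)/(0.0657−0.0409) = ln(1.606)/0.02480 = 0.4740/0.02480 = 19.1 min.

19.1 min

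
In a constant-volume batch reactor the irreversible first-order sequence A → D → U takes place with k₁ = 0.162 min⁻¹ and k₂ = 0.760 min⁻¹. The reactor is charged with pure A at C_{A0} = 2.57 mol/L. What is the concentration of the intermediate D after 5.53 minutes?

0.274 mol/L

Solving the coupled first-order balances gives C_D(t) = [k₁/(k₂−k₁)]·C_{A0}·(e^(−k₁t) − e^(−k₂t)).
e^(−k₁t) = e^(−0.162×5.53) = e^(−0.8959) = 0.4083; e^(−k₂t) = e^(−4.203) = 0.01495.
C_D = 0.162×2.57/(0.760−0.162) × (0.4083−0.01495) = 0.6962×0.3933 = 0.2738 mol/L.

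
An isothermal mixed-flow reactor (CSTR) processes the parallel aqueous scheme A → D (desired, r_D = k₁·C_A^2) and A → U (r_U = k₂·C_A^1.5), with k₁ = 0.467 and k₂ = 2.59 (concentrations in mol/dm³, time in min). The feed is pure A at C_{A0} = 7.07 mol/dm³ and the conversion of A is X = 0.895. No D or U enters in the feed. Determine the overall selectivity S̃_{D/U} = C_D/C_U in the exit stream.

Exit C_A = C_{A0}(1−X) = 7.07×0.105 = 0.7423 mol/dm³.
A CSTR operates uniformly at the exit composition, giving r_D = 0.2574 and r_U = 1.657 (each k·C_A^n at C_A = 0.7423).
Overall selectivity = C_D/C_U = r_Dτ/(r_Uτ) = r_D/r_U = 0.155.

0.155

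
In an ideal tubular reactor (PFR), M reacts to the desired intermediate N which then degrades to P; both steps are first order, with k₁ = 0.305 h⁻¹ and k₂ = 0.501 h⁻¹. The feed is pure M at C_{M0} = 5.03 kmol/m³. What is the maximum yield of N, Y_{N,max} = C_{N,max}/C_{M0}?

0.281

For a first-order series the maximum intermediate yield is C_{N,max}/C_{M0} = (k₁/k₂)^[k₂/(k₂−k₁)].
= (0.305/0.501)^(0.501/(0.501−0.305)) = (0.6088)^(2.556) = 0.2812.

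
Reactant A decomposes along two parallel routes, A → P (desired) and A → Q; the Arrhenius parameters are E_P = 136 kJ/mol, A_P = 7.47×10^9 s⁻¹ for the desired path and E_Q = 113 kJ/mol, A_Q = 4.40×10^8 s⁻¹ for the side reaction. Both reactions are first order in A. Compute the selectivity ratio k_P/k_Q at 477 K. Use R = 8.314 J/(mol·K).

0.0514

Since both paths have the same order in A, the concentration cancels and S_{P/Q} = k_P/k_Q = (A_P/A_Q)·exp[(E_Q−E_P)/(RT)].
(E_Q−E_P)/(RT) = (113−136)×10³/(8.314×477) = -23000/3966 = -5.800.
k_P/k_Q = (7.47×10^9/4.40×10^8)·exp(-5.800) = 16.98 × 0.003029 = 0.0514.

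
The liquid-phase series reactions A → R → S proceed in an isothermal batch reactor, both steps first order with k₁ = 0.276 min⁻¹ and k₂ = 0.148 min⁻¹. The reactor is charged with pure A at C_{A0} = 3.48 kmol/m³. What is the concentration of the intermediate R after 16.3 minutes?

0.589 kmol/m³

For first-order series with pure A initially, C_R(t) = k₁C_{A0}/(k₂−k₁)·(e^(−k₁t) − e^(−k₂t)).
e^(−k₁t) = e^(−0.276×16.3) = e^(−4.499) = 0.01112; e^(−k₂t) = e^(−2.412) = 0.08960.
C_R = 0.276×3.48/(0.148−0.276) × (0.01112−0.08960) = (-7.504)×(-0.07848) = 0.5889 kmol/m³.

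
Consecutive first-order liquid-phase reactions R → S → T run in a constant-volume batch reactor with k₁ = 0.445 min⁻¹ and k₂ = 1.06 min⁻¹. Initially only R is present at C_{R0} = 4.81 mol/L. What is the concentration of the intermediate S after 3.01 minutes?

The intermediate concentration in a first-order A→B→C sequence is C_S = k₁C_{R0}(e^(−k₁t) − e^(−k₂t))/(k₂−k₁).
e^(−k₁t) = e^(−0.445×3.01) = e^(−1.339) = 0.2620; e^(−k₂t) = e^(−3.191) = 0.04115.
C_S = 0.445×4.81/(1.06−0.445) × (0.2620−0.04115) = 3.480×0.2208 = 0.7686 mol/L.

0.769 mol/L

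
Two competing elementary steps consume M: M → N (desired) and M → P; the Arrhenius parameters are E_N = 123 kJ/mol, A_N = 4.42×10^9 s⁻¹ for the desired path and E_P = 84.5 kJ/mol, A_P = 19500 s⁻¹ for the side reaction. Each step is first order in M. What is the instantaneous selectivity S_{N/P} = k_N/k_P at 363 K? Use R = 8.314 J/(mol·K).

With equal orders, S_{N/P} = k_N/k_P = (A_N/A_P)·exp[(E_P−E_N)/(RT)].
(E_P−E_N)/(RT) = (84.5−123)×10³/(8.314×363) = -38500/3018 = -12.76.
k_N/k_P = (4.42×10^9/19500)·exp(-12.76) = 2.267×10^5 × 2.882×10^-6 = 0.653.

0.653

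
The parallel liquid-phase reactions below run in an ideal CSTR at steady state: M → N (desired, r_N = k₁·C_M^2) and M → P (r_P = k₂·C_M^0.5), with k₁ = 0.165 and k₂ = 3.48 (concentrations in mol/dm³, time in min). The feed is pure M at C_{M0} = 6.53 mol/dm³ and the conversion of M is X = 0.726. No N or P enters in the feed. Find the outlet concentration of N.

0.483 mol/dm³

Exit C_M = C_{M0}(1−X) = 6.53×0.274 = 1.789 mol/dm³.
A CSTR operates uniformly at the exit composition, giving r_N = 0.5282 and r_P = 4.655 (each k·C_M^n at C_M = 1.789).
Fraction of consumed M going to N: r_N/(r_N+r_P) = 0.1019.
C_N = 0.1019·C_{M0}·X = 0.1019×6.53×0.726 = 0.483 mol/dm³.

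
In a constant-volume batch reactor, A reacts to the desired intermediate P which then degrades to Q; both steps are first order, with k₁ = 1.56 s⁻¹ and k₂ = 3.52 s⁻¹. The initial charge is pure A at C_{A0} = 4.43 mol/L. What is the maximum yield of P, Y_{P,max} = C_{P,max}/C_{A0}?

0.232

At the optimum, C_{P,max}/C_{A0} = (k₁/k₂)^[k₂/(k₂−k₁)].
= (1.56/3.52)^(3.52/(3.52−1.56)) = (0.4432)^(1.796) = 0.2319.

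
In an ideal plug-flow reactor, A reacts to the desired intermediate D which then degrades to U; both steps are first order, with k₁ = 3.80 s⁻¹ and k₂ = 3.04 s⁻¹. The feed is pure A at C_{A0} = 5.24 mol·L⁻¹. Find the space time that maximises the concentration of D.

Setting dC_D/dτ = 0 gives τ_opt = ln(k₂/k₁)/(k₂−k₁).
= ln(3.04/3.80)/(3.04−3.80) = ln(0.8000)/-0.7600 = -0.2231/-0.7600 = 0.294 s.

0.294 s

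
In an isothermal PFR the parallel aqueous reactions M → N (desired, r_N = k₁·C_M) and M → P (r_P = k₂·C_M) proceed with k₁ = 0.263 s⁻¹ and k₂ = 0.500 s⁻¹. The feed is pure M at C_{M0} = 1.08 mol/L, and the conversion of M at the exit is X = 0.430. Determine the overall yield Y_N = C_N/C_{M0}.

C_M = C_{M0}(1−X) = 0.6156 mol/L.
Both paths are first order in M, so the instantaneous fraction to N is constant: dC_N/d(−C_M) = k₁/(k₁+k₂) = 0.3447.
C_N = 0.3447·(C_{M0}−C_M) = 0.3447×0.4644 = 0.160 mol/L.
Y_N = C_N/C_{M0} = 0.1601/1.08 = 0.148.

0.148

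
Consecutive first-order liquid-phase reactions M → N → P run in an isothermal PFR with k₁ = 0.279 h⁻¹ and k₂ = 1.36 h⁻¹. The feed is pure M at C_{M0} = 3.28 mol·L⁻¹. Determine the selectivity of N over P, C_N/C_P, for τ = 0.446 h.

For first-order series with pure M initially, C_N(τ) = k₁C_{M0}/(k₂−k₁)·(e^(−k₁τ) − e^(−k₂τ)).
e^(−k₁τ) = e^(−0.279×0.446) = e^(−0.1244) = 0.8830; e^(−k₂τ) = e^(−0.6066) = 0.5452.
C_N = 0.279×3.28/(1.36−0.279) × (0.8830−0.5452) = 0.8465×0.3378 = 0.2859 mol·L⁻¹.
C_M = C_{M0}e^(−k₁τ) = 2.896 mol·L⁻¹, so C_P = C_{M0}−C_M−C_N = 0.09783 mol·L⁻¹; C_N/C_P = 2.92.

2.92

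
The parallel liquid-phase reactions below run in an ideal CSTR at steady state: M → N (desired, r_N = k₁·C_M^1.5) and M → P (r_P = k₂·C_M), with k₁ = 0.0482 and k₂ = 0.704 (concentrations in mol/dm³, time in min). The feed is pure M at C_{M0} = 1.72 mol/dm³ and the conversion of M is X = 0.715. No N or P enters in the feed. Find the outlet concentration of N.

0.0563 mol/dm³

Exit C_M = C_{M0}(1−X) = 1.72×0.285 = 0.4902 mol/dm³.
In a CSTR the entire volume is at exit conditions, so r_N = 0.0482×0.4902^1.5 = 0.01654 and r_P = 0.704×0.4902 = 0.3451.
Fraction of consumed M going to N: r_N/(r_N+r_P) = 0.04574.
C_N = 0.04574·C_{M0}·X = 0.04574×1.72×0.715 = 0.0563 mol/dm³.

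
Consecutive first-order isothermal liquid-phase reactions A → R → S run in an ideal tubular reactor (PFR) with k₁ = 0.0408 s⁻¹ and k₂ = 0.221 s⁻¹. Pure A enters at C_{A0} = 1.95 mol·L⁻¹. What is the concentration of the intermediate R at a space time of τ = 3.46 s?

Solving the coupled first-order balances gives C_R(τ) = [k₁/(k₂−k₁)]·C_{A0}·(e^(−k₁τ) − e^(−k₂τ)).
e^(−k₁τ) = e^(−0.0408×3.46) = e^(−0.1412) = 0.8683; e^(−k₂τ) = e^(−0.7647) = 0.4655.
C_R = 0.0408×1.95/(0.221−0.0408) × (0.8683−0.4655) = 0.4415×0.4029 = 0.1779 mol·L⁻¹.

0.178 mol·L⁻¹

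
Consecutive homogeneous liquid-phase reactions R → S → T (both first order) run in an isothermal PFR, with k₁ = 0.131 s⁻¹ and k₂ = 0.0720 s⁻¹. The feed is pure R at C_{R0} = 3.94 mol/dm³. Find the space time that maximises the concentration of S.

For first-order series the maximum of C_S occurs at τ_opt = ln(k₂/k₁)/(k₂−k₁).
= ln(0.0720/0.131)/(0.0720−0.131) = ln(0.5496)/-0.05900 = -0.5985/-0.05900 = 10.1 s.

10.1 s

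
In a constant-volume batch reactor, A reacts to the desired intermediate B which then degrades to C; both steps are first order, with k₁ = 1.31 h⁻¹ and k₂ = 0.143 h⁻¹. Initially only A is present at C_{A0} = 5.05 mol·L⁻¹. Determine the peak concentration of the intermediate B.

Evaluating C_B at t_opt = ln(k₂/k₁)/(k₂−k₁) gives C_{B,max}/C_{A0} = (k₁/k₂)^[k₂/(k₂−k₁)].
= (1.31/0.143)^(0.143/(0.143−1.31)) = (9.161)^(-0.1225) = 0.7623.
C_{B,max} = 0.7623×5.05 = 3.85 mol·L⁻¹.

3.85 mol·L⁻¹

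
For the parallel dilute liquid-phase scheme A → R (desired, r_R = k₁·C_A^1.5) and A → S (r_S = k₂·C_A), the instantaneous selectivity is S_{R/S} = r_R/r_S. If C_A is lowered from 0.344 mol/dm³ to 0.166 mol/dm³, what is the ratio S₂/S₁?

S_{R/S} = (k₁/k₂)·C_A^0.5, so S₂/S₁ = (C_{A,2}/C_{A,1})^0.5.
= (0.166/0.344)^0.5 = (0.4826)^0.5 = 0.695.
Selectivity toward R falls as C_A falls — high-concentration operation is favoured.

0.695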